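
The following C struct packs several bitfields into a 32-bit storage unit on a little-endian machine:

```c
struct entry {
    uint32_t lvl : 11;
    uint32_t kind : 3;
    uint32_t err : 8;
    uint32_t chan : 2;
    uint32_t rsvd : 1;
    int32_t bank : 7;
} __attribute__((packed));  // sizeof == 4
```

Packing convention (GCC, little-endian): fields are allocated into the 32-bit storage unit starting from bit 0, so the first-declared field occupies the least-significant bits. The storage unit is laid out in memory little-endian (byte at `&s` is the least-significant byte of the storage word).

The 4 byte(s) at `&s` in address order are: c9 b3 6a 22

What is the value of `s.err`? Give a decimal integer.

170

[0]=0xc9 [1]=0xb3 [2]=0x6a [3]=0x22 (little-endian) → word 0x226ab3c9
lvl:11 @ bit 0 → (0x226ab3c9>>0)&0x7ff = 0x3c9
kind:3 @ bit 11 → (0x226ab3c9>>11)&0x7 = 0x6
err:8 @ bit 14 → (0x226ab3c9>>14)&0xff = 0xaa  ←
chan:2 @ bit 22 → (0x226ab3c9>>22)&0x3 = 0x1
rsvd:1 @ bit 24 → (0x226ab3c9>>24)&0x1 = 0x0
bank:7 @ bit 25 → (0x226ab3c9>>25)&0x7f = 0x11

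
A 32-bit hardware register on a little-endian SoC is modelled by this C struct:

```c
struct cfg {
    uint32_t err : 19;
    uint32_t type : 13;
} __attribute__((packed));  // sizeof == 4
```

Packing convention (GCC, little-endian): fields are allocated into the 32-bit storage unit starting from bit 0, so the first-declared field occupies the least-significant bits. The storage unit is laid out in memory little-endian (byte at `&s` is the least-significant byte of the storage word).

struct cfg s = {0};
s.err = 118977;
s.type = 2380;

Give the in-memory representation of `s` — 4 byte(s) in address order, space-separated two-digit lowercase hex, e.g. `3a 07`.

c1 d0 61 4a

[0+:19] err=118977 & 0x7ffff = 0x1d0c1; word=0x0001d0c1
[19+:13] type=2380 & 0x1fff = 0x94c; word=0x4a61d0c1
word = 0x4a61d0c1 → little-endian bytes:
  [0]=0xc1  [1]=0xd0  [2]=0x61  [3]=0x4a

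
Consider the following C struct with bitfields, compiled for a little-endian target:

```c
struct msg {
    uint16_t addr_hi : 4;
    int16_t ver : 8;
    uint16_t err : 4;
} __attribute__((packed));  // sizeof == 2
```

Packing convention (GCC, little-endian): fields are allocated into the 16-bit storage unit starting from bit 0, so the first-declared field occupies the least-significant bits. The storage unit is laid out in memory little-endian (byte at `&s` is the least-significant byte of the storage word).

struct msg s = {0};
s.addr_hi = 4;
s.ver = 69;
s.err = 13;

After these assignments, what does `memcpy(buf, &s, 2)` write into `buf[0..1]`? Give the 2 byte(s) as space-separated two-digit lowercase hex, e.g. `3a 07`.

54 d4

addr_hi (4b) val=4 bits=0x4 at bit 0: 0x0004
ver (8b) val=69 bits=0x45 at bit 4: 0x0454
err (4b) val=13 bits=0xd at bit 12: 0xd454
word = 0xd454 → little-endian bytes:
  [0]=0x54  [1]=0xd4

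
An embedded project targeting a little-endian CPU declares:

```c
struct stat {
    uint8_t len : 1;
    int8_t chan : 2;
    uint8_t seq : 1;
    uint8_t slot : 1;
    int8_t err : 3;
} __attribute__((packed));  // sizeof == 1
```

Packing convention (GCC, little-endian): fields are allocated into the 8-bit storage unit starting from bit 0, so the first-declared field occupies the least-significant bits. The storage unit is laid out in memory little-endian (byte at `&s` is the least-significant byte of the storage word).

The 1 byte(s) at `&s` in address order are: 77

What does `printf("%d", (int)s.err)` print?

[0]=0x77 (little-endian) → word 0x77
len:1 @ bit 0 → (0x77>>0)&0x1 = 0x1
chan:2 @ bit 1 → (0x77>>1)&0x3 = 0x3
seq:1 @ bit 3 → (0x77>>3)&0x1 = 0x0
slot:1 @ bit 4 → (0x77>>4)&0x1 = 0x1
err:3 @ bit 5 → (0x77>>5)&0x7 = 0x3  ←
err signed 3b, MSB=0: value = 3

3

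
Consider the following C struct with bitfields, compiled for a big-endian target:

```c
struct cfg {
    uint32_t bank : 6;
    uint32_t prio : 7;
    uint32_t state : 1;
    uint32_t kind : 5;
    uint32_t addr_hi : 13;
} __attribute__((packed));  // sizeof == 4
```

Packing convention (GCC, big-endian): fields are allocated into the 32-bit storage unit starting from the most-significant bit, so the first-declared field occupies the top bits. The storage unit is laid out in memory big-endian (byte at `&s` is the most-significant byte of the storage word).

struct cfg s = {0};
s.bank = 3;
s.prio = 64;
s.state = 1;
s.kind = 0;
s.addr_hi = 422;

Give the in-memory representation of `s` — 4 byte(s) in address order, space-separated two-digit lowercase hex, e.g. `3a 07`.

0e 04 01 a6

bank:6 = 3 → 0x3 << 26 → word 0x0c000000
prio:7 = 64 → 0x40 << 19 → word 0x0e000000
state:1 = 1 → 0x1 << 18 → word 0x0e040000
kind:5 = 0 → 0x0 << 13 → word 0x0e040000
addr_hi:13 = 422 → 0x1a6 << 0 → word 0x0e0401a6
word = 0x0e0401a6 → big-endian bytes:
  [0]=0x0e  [1]=0x04  [2]=0x01  [3]=0xa6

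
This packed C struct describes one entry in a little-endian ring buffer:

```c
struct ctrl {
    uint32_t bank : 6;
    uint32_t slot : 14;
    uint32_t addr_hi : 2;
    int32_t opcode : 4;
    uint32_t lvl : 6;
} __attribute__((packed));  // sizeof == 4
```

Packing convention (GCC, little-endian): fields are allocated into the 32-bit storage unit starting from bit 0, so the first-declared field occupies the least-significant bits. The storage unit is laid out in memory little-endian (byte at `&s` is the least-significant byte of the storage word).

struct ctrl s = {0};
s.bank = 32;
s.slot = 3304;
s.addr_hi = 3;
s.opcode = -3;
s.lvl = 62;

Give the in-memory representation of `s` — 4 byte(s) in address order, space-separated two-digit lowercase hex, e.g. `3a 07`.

[0+:6] bank=32 & 0x3f = 0x20; word=0x00000020
[6+:14] slot=3304 & 0x3fff = 0xce8; word=0x00033a20
[20+:2] addr_hi=3 & 0x3 = 0x3; word=0x00333a20
[22+:4] opcode=-3 & 0xf = 0xd; word=0x03733a20
[26+:6] lvl=62 & 0x3f = 0x3e; word=0xfb733a20
word = 0xfb733a20 → little-endian bytes:
  [0]=0x20  [1]=0x3a  [2]=0x73  [3]=0xfb

20 3a 73 fb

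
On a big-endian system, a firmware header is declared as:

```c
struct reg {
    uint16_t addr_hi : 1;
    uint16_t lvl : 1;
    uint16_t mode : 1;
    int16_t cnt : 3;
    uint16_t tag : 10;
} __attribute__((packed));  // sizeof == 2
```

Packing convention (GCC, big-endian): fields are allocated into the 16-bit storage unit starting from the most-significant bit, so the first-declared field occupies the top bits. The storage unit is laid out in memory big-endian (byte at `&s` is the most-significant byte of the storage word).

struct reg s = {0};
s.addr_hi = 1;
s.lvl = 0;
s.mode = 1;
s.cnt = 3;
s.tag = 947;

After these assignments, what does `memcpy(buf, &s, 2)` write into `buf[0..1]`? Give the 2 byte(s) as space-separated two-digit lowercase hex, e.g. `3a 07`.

af b3

addr_hi:1 = 1 → 0x1 << 15 → word 0x8000
lvl:1 = 0 → 0x0 << 14 → word 0x8000
mode:1 = 1 → 0x1 << 13 → word 0xa000
cnt:3 = 3 → 0x3 << 10 → word 0xac00
tag:10 = 947 → 0x3b3 << 0 → word 0xafb3
word = 0xafb3 → big-endian bytes:
  [0]=0xaf  [1]=0xb3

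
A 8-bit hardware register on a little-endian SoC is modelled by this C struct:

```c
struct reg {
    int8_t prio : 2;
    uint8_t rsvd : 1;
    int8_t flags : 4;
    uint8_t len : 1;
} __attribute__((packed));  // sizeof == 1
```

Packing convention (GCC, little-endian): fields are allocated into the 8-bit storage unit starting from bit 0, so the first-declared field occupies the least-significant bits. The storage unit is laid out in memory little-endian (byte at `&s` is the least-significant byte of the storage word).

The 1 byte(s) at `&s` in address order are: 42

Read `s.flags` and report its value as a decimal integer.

[0]=0x42 (little-endian) → word 0x42
prio [0+:2] = (word>>0) & 0x3 = 2
rsvd [2+:1] = (word>>2) & 0x1 = 0
flags [3+:4] = (word>>3) & 0xf = 8  ←
len [7+:1] = (word>>7) & 0x1 = 0
flags signed 4b, MSB=1: 8 - 16 = -8

-8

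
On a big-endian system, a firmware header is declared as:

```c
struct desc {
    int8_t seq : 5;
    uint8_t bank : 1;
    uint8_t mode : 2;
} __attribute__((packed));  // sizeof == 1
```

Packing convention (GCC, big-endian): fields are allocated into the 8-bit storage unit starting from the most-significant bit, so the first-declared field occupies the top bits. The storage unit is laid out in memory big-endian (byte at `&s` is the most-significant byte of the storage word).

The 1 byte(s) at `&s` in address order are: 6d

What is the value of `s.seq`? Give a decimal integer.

13

[0]=0x6d (big-endian) → word 0x6d
seq [3+:5] = (word>>3) & 0x1f = 13  ←
bank [2+:1] = (word>>2) & 0x1 = 1
mode [0+:2] = (word>>0) & 0x3 = 1
seq signed 5b, MSB=0: value = 13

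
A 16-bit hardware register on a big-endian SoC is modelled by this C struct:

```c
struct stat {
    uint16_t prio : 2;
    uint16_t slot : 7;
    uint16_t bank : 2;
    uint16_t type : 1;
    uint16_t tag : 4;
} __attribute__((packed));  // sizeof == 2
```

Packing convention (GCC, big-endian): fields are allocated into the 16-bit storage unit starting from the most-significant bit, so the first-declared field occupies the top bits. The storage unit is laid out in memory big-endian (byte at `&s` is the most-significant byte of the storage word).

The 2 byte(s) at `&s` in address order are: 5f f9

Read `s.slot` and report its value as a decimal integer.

63

[0]=0x5f [1]=0xf9 (big-endian) → word 0x5ff9
prio [14+:2] = (word>>14) & 0x3 = 1
slot [7+:7] = (word>>7) & 0x7f = 63  ←
bank [5+:2] = (word>>5) & 0x3 = 3
type [4+:1] = (word>>4) & 0x1 = 1
tag [0+:4] = (word>>0) & 0xf = 9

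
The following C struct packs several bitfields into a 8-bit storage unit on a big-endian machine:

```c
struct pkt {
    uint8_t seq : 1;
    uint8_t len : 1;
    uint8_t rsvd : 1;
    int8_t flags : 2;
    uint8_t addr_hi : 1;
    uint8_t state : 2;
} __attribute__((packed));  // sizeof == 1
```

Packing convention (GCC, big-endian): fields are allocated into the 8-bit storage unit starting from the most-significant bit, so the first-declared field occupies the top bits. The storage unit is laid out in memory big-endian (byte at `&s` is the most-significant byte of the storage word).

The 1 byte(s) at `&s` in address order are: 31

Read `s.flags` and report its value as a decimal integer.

[0]=0x31 (big-endian) → word 0x31
seq:1 @ bit 7 → (0x31>>7)&0x1 = 0x0
len:1 @ bit 6 → (0x31>>6)&0x1 = 0x0
rsvd:1 @ bit 5 → (0x31>>5)&0x1 = 0x1
flags:2 @ bit 3 → (0x31>>3)&0x3 = 0x2  ←
addr_hi:1 @ bit 2 → (0x31>>2)&0x1 = 0x0
state:2 @ bit 0 → (0x31>>0)&0x3 = 0x1
flags signed 2b, MSB=1: 2 - 4 = -2

-2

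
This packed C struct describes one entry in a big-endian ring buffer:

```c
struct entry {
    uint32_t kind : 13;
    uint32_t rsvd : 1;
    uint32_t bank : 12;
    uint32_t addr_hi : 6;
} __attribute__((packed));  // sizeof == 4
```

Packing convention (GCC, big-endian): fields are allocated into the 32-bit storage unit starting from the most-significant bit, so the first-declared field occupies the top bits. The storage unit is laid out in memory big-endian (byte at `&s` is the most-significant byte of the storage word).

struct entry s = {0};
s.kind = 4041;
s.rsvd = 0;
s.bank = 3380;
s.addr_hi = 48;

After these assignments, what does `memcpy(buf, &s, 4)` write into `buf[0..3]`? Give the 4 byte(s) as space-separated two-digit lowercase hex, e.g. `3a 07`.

kind:13 = 4041 → 0xfc9 << 19 → word 0x7e480000
rsvd:1 = 0 → 0x0 << 18 → word 0x7e480000
bank:12 = 3380 → 0xd34 << 6 → word 0x7e4b4d00
addr_hi:6 = 48 → 0x30 << 0 → word 0x7e4b4d30
word = 0x7e4b4d30 → big-endian bytes:
  [0]=0x7e  [1]=0x4b  [2]=0x4d  [3]=0x30

7e 4b 4d 30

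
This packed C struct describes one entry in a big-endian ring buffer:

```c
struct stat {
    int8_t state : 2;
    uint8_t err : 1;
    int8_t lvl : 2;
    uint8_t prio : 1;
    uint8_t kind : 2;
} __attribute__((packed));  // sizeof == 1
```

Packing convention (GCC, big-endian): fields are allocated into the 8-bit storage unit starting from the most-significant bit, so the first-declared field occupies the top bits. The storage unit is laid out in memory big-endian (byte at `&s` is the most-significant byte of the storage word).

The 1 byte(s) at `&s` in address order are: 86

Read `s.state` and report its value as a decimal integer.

[0]=0x86 (big-endian) → word 0x86
state:2 @ bit 6 → (0x86>>6)&0x3 = 0x2  ←
err:1 @ bit 5 → (0x86>>5)&0x1 = 0x0
lvl:2 @ bit 3 → (0x86>>3)&0x3 = 0x0
prio:1 @ bit 2 → (0x86>>2)&0x1 = 0x1
kind:2 @ bit 0 → (0x86>>0)&0x3 = 0x2
state signed 2b, MSB=1: 2 - 4 = -2

-2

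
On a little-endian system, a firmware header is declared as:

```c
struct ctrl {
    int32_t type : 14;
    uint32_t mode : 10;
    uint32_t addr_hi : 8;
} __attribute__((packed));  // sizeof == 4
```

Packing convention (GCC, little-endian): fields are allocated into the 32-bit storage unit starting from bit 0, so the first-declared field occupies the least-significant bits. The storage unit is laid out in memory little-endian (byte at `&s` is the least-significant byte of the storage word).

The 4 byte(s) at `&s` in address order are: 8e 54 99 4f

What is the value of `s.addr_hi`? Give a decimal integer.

[0]=0x8e [1]=0x54 [2]=0x99 [3]=0x4f (little-endian) → word 0x4f99548e
type [0+:14] = (word>>0) & 0x3fff = 5262
mode [14+:10] = (word>>14) & 0x3ff = 613
addr_hi [24+:8] = (word>>24) & 0xff = 79  ←

79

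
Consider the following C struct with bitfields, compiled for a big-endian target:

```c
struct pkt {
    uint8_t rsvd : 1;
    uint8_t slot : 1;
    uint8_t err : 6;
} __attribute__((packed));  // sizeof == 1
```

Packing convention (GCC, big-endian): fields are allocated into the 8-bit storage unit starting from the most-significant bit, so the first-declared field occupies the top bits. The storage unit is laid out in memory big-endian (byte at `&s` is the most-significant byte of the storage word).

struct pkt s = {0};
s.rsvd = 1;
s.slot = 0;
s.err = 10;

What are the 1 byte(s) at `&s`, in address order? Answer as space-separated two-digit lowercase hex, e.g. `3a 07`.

8a

[7+:1] rsvd=1 & 0x1 = 0x1; word=0x80
[6+:1] slot=0 & 0x1 = 0x0; word=0x80
[0+:6] err=10 & 0x3f = 0xa; word=0x8a
word = 0x8a → big-endian bytes:
  [0]=0x8a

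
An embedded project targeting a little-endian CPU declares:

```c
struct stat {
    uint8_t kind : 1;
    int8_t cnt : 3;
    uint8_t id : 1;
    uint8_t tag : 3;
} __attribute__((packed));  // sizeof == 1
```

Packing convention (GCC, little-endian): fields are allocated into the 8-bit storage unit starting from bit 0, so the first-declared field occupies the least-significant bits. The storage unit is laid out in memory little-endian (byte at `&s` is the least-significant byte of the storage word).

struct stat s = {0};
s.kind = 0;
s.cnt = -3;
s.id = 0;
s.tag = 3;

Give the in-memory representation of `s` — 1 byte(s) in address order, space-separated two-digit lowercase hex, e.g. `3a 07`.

6a

[0+:1] kind=0 & 0x1 = 0x0; word=0x00
[1+:3] cnt=-3 & 0x7 = 0x5; word=0x0a
[4+:1] id=0 & 0x1 = 0x0; word=0x0a
[5+:3] tag=3 & 0x7 = 0x3; word=0x6a
word = 0x6a → little-endian bytes:
  [0]=0x6a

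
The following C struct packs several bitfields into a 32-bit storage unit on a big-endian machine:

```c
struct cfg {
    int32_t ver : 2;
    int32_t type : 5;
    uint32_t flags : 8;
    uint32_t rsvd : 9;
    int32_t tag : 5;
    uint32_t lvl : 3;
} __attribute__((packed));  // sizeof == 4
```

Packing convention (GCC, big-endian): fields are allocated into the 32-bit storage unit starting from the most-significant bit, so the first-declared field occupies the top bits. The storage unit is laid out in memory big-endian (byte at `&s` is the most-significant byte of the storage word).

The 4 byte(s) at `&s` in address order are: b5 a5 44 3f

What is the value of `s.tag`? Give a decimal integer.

[0]=0xb5 [1]=0xa5 [2]=0x44 [3]=0x3f (big-endian) → word 0xb5a5443f
ver:2 @ bit 30 → (0xb5a5443f>>30)&0x3 = 0x2
type:5 @ bit 25 → (0xb5a5443f>>25)&0x1f = 0x1a
flags:8 @ bit 17 → (0xb5a5443f>>17)&0xff = 0xd2
rsvd:9 @ bit 8 → (0xb5a5443f>>8)&0x1ff = 0x144
tag:5 @ bit 3 → (0xb5a5443f>>3)&0x1f = 0x7  ←
lvl:3 @ bit 0 → (0xb5a5443f>>0)&0x7 = 0x7
tag signed 5b, MSB=0: value = 7

7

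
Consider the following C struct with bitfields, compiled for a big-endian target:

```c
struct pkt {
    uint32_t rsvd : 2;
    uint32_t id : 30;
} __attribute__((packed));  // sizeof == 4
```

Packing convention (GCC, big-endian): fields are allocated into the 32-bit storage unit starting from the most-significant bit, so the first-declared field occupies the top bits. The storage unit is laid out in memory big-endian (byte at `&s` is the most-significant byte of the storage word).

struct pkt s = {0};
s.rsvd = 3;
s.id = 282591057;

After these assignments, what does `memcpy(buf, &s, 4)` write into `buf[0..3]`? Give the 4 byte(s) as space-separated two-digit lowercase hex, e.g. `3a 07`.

[30+:2] rsvd=3 & 0x3 = 0x3; word=0xc0000000
[0+:30] id=282591057 & 0x3fffffff = 0x10d7ff51; word=0xd0d7ff51
word = 0xd0d7ff51 → big-endian bytes:
  [0]=0xd0  [1]=0xd7  [2]=0xff  [3]=0x51

d0 d7 ff 51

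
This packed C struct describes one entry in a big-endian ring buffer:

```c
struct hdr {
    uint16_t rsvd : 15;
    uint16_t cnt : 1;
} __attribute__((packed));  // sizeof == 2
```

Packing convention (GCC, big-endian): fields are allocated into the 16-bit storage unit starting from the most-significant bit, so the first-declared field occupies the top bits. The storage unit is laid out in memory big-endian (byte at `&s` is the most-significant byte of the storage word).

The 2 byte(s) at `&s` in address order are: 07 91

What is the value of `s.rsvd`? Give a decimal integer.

[0]=0x07 [1]=0x91 (big-endian) → word 0x0791
rsvd:15 @ bit 1 → (0x0791>>1)&0x7fff = 0x3c8  ←
cnt:1 @ bit 0 → (0x0791>>0)&0x1 = 0x1

968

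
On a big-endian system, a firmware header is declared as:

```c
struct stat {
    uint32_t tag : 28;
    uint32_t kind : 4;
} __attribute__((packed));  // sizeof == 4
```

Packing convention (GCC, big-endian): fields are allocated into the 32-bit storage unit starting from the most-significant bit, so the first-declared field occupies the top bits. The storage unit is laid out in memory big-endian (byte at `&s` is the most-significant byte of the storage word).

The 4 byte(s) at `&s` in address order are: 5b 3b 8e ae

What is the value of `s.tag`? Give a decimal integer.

95664362

[0]=0x5b [1]=0x3b [2]=0x8e [3]=0xae (big-endian) → word 0x5b3b8eae
tag:28 @ bit 4 → (0x5b3b8eae>>4)&0xfffffff = 0x5b3b8ea  ←
kind:4 @ bit 0 → (0x5b3b8eae>>0)&0xf = 0xe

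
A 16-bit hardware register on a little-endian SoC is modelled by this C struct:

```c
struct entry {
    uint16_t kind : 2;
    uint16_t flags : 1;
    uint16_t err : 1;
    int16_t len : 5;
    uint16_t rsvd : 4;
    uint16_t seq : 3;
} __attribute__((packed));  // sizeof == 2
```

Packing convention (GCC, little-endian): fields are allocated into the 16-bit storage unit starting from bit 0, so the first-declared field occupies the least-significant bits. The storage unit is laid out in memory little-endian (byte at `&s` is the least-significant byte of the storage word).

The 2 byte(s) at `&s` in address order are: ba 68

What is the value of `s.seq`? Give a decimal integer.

3

[0]=0xba [1]=0x68 (little-endian) → word 0x68ba
kind [0+:2] = (word>>0) & 0x3 = 2
flags [2+:1] = (word>>2) & 0x1 = 0
err [3+:1] = (word>>3) & 0x1 = 1
len [4+:5] = (word>>4) & 0x1f = 11
rsvd [9+:4] = (word>>9) & 0xf = 4
seq [13+:3] = (word>>13) & 0x7 = 3  ←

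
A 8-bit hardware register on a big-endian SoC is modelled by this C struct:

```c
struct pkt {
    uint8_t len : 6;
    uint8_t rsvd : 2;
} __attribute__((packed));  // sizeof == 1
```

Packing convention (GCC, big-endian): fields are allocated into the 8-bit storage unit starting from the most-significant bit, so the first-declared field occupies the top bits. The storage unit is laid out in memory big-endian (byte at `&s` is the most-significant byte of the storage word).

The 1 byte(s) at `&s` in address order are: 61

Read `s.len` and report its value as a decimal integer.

[0]=0x61 (big-endian) → word 0x61
len:6 @ bit 2 → (0x61>>2)&0x3f = 0x18  ←
rsvd:2 @ bit 0 → (0x61>>0)&0x3 = 0x1

24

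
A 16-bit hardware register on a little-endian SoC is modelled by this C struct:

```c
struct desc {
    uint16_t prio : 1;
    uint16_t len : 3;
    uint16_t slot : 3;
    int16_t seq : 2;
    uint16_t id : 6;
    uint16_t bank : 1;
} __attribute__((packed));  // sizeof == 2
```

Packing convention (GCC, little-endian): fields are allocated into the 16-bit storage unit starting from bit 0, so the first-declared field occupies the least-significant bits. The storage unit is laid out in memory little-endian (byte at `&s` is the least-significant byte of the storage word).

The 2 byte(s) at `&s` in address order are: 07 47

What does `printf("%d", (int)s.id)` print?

[0]=0x07 [1]=0x47 (little-endian) → word 0x4707
prio [0+:1] = (word>>0) & 0x1 = 1
len [1+:3] = (word>>1) & 0x7 = 3
slot [4+:3] = (word>>4) & 0x7 = 0
seq [7+:2] = (word>>7) & 0x3 = 2
id [9+:6] = (word>>9) & 0x3f = 35  ←
bank [15+:1] = (word>>15) & 0x1 = 0

35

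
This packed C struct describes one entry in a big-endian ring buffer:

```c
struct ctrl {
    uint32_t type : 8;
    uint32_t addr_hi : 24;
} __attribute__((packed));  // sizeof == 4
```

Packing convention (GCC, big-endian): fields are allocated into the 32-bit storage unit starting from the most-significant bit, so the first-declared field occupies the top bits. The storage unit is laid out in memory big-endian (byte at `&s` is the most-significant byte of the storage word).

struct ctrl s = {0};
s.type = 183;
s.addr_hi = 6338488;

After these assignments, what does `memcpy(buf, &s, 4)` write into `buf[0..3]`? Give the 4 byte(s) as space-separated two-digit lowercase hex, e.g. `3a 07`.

b7 60 b7 b8

type (8b) val=183 bits=0xb7 at bit 24: 0xb7000000
addr_hi (24b) val=6338488 bits=0x60b7b8 at bit 0: 0xb760b7b8
word = 0xb760b7b8 → big-endian bytes:
  [0]=0xb7  [1]=0x60  [2]=0xb7  [3]=0xb8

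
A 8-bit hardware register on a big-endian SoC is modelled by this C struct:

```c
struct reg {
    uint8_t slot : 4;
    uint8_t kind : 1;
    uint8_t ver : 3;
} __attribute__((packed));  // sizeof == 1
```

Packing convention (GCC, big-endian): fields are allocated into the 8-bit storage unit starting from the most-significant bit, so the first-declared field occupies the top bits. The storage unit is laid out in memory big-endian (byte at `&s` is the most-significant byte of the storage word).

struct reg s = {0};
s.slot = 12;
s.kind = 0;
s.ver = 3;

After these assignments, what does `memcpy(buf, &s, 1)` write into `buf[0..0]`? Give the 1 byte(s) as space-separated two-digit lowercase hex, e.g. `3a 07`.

c3

[4+:4] slot=12 & 0xf = 0xc; word=0xc0
[3+:1] kind=0 & 0x1 = 0x0; word=0xc0
[0+:3] ver=3 & 0x7 = 0x3; word=0xc3
word = 0xc3 → big-endian bytes:
  [0]=0xc3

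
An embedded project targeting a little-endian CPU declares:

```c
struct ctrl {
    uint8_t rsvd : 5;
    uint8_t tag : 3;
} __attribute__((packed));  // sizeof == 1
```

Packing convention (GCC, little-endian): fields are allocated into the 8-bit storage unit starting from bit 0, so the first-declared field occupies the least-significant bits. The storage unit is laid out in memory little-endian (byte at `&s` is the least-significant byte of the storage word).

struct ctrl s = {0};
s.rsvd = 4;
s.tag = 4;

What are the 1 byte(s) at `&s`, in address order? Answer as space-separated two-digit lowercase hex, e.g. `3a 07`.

84

rsvd:5 = 4 → 0x4 << 0 → word 0x04
tag:3 = 4 → 0x4 << 5 → word 0x84
word = 0x84 → little-endian bytes:
  [0]=0x84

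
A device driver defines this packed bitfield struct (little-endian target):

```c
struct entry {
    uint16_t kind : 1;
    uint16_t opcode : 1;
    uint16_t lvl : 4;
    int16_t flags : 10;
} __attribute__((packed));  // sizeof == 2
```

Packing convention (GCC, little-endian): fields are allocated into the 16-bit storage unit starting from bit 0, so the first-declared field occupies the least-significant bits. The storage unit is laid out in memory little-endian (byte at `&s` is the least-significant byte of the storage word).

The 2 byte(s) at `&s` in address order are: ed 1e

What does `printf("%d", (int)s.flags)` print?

123

[0]=0xed [1]=0x1e (little-endian) → word 0x1eed
kind:1 @ bit 0 → (0x1eed>>0)&0x1 = 0x1
opcode:1 @ bit 1 → (0x1eed>>1)&0x1 = 0x0
lvl:4 @ bit 2 → (0x1eed>>2)&0xf = 0xb
flags:10 @ bit 6 → (0x1eed>>6)&0x3ff = 0x7b  ←
flags signed 10b, MSB=0: value = 123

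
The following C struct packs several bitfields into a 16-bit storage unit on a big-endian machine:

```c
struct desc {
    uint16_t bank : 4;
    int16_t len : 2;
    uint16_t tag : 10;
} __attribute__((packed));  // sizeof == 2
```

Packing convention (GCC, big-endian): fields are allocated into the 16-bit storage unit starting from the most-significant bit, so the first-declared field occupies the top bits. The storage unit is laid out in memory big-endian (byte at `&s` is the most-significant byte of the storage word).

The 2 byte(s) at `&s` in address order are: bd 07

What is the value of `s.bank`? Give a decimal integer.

[0]=0xbd [1]=0x07 (big-endian) → word 0xbd07
bank:4 @ bit 12 → (0xbd07>>12)&0xf = 0xb  ←
len:2 @ bit 10 → (0xbd07>>10)&0x3 = 0x3
tag:10 @ bit 0 → (0xbd07>>0)&0x3ff = 0x107

11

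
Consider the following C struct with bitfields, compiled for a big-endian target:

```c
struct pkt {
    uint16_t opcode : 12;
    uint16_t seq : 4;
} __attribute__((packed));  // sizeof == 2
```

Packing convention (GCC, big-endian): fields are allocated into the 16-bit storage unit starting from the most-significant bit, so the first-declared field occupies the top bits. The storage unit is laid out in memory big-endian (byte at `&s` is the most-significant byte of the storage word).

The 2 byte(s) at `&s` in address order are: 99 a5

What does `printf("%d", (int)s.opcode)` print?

2458

[0]=0x99 [1]=0xa5 (big-endian) → word 0x99a5
opcode [4+:12] = (word>>4) & 0xfff = 2458  ←
seq [0+:4] = (word>>0) & 0xf = 5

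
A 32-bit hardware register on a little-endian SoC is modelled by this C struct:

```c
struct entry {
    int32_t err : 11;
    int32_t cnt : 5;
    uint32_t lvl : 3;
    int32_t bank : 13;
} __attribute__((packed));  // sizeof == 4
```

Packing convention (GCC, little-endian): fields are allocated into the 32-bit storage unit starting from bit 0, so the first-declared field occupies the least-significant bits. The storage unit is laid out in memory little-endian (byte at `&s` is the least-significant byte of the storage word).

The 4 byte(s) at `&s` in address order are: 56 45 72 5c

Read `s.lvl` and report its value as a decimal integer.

[0]=0x56 [1]=0x45 [2]=0x72 [3]=0x5c (little-endian) → word 0x5c724556
err [0+:11] = (word>>0) & 0x7ff = 1366
cnt [11+:5] = (word>>11) & 0x1f = 8
lvl [16+:3] = (word>>16) & 0x7 = 2  ←
bank [19+:13] = (word>>19) & 0x1fff = 2958

2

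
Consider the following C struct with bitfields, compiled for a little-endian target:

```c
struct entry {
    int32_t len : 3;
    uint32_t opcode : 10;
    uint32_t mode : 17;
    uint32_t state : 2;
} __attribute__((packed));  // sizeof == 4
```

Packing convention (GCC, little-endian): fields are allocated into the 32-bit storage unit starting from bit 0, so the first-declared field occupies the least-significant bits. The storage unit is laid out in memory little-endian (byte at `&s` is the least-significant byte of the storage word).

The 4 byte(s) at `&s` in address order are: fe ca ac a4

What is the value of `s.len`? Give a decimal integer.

[0]=0xfe [1]=0xca [2]=0xac [3]=0xa4 (little-endian) → word 0xa4accafe
len [0+:3] = (word>>0) & 0x7 = 6  ←
opcode [3+:10] = (word>>3) & 0x3ff = 351
mode [13+:17] = (word>>13) & 0x1ffff = 75110
state [30+:2] = (word>>30) & 0x3 = 2
len signed 3b, MSB=1: 6 - 8 = -2

-2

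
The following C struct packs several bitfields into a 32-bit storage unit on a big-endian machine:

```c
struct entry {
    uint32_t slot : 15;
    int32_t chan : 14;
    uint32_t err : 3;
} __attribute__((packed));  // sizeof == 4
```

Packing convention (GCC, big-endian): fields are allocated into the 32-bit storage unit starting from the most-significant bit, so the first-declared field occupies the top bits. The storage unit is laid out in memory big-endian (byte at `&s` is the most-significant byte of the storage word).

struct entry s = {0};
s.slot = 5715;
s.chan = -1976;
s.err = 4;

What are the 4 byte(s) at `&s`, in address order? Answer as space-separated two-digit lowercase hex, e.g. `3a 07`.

2c a7 c2 44

[17+:15] slot=5715 & 0x7fff = 0x1653; word=0x2ca60000
[3+:14] chan=-1976 & 0x3fff = 0x3848; word=0x2ca7c240
[0+:3] err=4 & 0x7 = 0x4; word=0x2ca7c244
word = 0x2ca7c244 → big-endian bytes:
  [0]=0x2c  [1]=0xa7  [2]=0xc2  [3]=0x44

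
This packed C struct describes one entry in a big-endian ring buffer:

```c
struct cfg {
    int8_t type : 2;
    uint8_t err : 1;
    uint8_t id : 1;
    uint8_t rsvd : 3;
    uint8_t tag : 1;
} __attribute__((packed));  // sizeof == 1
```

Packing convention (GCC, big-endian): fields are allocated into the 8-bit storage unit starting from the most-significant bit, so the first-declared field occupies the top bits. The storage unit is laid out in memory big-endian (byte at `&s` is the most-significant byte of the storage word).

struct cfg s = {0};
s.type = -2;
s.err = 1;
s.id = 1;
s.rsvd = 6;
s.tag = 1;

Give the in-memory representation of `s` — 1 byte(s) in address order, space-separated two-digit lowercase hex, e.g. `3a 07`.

bd

[6+:2] type=-2 & 0x3 = 0x2; word=0x80
[5+:1] err=1 & 0x1 = 0x1; word=0xa0
[4+:1] id=1 & 0x1 = 0x1; word=0xb0
[1+:3] rsvd=6 & 0x7 = 0x6; word=0xbc
[0+:1] tag=1 & 0x1 = 0x1; word=0xbd
word = 0xbd → big-endian bytes:
  [0]=0xbd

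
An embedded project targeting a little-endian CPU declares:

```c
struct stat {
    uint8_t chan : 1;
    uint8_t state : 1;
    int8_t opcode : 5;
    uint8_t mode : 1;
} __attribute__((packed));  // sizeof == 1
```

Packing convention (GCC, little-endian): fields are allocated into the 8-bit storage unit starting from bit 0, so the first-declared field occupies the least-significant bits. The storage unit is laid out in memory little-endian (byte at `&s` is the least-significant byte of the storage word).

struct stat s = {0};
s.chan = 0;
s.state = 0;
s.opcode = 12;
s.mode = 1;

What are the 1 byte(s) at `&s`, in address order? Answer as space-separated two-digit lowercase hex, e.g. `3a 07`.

chan (1b) val=0 bits=0x0 at bit 0: 0x00
state (1b) val=0 bits=0x0 at bit 1: 0x00
opcode (5b) val=12 bits=0xc at bit 2: 0x30
mode (1b) val=1 bits=0x1 at bit 7: 0xb0
word = 0xb0 → little-endian bytes:
  [0]=0xb0

b0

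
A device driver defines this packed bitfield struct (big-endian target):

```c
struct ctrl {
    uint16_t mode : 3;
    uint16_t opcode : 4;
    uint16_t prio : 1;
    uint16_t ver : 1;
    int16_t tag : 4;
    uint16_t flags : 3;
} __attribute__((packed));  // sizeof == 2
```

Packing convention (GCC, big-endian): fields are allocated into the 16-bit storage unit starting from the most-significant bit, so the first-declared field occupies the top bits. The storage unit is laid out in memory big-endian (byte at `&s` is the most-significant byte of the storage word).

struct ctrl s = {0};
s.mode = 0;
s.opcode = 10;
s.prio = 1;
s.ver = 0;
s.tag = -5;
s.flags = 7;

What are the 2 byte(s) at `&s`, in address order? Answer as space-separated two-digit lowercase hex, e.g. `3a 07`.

15 5f

mode:3 = 0 → 0x0 << 13 → word 0x0000
opcode:4 = 10 → 0xa << 9 → word 0x1400
prio:1 = 1 → 0x1 << 8 → word 0x1500
ver:1 = 0 → 0x0 << 7 → word 0x1500
tag:4 = -5 → 0xb << 3 → word 0x1558
flags:3 = 7 → 0x7 << 0 → word 0x155f
word = 0x155f → big-endian bytes:
  [0]=0x15  [1]=0x5f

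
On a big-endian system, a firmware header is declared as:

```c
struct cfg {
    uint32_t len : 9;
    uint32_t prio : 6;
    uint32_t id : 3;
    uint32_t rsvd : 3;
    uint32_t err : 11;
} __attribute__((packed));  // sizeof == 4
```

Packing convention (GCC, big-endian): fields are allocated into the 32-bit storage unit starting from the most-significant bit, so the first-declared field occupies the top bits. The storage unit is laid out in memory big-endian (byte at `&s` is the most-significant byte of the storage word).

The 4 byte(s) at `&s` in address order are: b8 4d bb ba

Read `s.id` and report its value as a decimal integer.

6

[0]=0xb8 [1]=0x4d [2]=0xbb [3]=0xba (big-endian) → word 0xb84dbbba
len:9 @ bit 23 → (0xb84dbbba>>23)&0x1ff = 0x170
prio:6 @ bit 17 → (0xb84dbbba>>17)&0x3f = 0x26
id:3 @ bit 14 → (0xb84dbbba>>14)&0x7 = 0x6  ←
rsvd:3 @ bit 11 → (0xb84dbbba>>11)&0x7 = 0x7
err:11 @ bit 0 → (0xb84dbbba>>0)&0x7ff = 0x3ba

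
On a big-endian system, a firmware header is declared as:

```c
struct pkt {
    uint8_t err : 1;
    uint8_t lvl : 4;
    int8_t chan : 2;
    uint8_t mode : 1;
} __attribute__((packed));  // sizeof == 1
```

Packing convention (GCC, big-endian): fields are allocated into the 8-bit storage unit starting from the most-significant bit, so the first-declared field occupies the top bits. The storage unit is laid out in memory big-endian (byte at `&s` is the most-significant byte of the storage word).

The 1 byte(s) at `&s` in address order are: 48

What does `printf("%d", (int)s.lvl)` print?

9

[0]=0x48 (big-endian) → word 0x48
err:1 @ bit 7 → (0x48>>7)&0x1 = 0x0
lvl:4 @ bit 3 → (0x48>>3)&0xf = 0x9  ←
chan:2 @ bit 1 → (0x48>>1)&0x3 = 0x0
mode:1 @ bit 0 → (0x48>>0)&0x1 = 0x0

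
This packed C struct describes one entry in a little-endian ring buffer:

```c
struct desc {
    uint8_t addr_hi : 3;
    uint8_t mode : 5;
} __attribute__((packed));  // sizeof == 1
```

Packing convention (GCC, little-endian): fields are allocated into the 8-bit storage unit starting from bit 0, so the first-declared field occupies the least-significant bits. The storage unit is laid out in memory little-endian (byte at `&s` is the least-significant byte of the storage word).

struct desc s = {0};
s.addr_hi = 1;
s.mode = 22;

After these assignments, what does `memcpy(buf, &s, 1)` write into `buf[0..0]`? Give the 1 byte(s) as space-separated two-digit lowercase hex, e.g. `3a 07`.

b1

addr_hi (3b) val=1 bits=0x1 at bit 0: 0x01
mode (5b) val=22 bits=0x16 at bit 3: 0xb1
word = 0xb1 → little-endian bytes:
  [0]=0xb1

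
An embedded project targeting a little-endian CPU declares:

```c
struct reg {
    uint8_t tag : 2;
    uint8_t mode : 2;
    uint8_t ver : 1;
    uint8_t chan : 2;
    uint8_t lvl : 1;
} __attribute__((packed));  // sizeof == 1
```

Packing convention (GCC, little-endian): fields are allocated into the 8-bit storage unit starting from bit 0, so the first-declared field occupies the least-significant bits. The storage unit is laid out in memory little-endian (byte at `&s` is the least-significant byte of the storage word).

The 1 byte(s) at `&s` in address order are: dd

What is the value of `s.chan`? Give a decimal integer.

2

[0]=0xdd (little-endian) → word 0xdd
tag [0+:2] = (word>>0) & 0x3 = 1
mode [2+:2] = (word>>2) & 0x3 = 3
ver [4+:1] = (word>>4) & 0x1 = 1
chan [5+:2] = (word>>5) & 0x3 = 2  ←
lvl [7+:1] = (word>>7) & 0x1 = 1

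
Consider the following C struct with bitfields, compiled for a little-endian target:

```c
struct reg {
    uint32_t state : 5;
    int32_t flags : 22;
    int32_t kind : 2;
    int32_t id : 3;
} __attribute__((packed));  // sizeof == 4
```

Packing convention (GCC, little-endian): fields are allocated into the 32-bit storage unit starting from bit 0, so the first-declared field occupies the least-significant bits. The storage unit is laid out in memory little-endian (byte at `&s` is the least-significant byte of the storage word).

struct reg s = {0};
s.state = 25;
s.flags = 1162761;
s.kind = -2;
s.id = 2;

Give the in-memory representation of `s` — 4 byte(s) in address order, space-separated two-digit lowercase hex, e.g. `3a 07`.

[0+:5] state=25 & 0x1f = 0x19; word=0x00000019
[5+:22] flags=1162761 & 0x3fffff = 0x11be09; word=0x0237c139
[27+:2] kind=-2 & 0x3 = 0x2; word=0x1237c139
[29+:3] id=2 & 0x7 = 0x2; word=0x5237c139
word = 0x5237c139 → little-endian bytes:
  [0]=0x39  [1]=0xc1  [2]=0x37  [3]=0x52

39 c1 37 52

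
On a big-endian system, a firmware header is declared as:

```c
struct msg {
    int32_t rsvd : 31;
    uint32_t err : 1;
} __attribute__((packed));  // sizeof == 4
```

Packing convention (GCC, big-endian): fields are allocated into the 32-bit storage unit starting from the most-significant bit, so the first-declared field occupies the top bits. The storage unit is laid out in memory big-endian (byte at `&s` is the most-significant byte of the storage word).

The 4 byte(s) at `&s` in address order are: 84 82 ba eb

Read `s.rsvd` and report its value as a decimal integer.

-1035903627

[0]=0x84 [1]=0x82 [2]=0xba [3]=0xeb (big-endian) → word 0x8482baeb
rsvd:31 @ bit 1 → (0x8482baeb>>1)&0x7fffffff = 0x42415d75  ←
err:1 @ bit 0 → (0x8482baeb>>0)&0x1 = 0x1
rsvd signed 31b, MSB=1: 1111580021 - 2147483648 = -1035903627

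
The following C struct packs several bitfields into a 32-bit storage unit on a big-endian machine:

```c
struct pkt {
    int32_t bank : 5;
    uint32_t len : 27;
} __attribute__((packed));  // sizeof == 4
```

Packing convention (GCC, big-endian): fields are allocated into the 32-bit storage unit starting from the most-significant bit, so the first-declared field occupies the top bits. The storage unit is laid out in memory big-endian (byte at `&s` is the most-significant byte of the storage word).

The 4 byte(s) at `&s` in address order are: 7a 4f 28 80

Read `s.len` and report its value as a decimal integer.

[0]=0x7a [1]=0x4f [2]=0x28 [3]=0x80 (big-endian) → word 0x7a4f2880
bank [27+:5] = (word>>27) & 0x1f = 15
len [0+:27] = (word>>0) & 0x7ffffff = 38742144  ←

38742144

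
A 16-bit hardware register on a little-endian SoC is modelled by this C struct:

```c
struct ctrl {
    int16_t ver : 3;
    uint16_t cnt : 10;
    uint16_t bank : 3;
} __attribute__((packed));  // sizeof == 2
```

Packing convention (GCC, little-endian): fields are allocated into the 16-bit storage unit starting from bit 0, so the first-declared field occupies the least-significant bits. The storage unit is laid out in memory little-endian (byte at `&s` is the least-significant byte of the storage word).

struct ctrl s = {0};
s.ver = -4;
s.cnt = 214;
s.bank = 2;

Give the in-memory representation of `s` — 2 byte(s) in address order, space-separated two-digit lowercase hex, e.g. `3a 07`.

b4 46

ver:3 = -4 → 0x4 << 0 → word 0x0004
cnt:10 = 214 → 0xd6 << 3 → word 0x06b4
bank:3 = 2 → 0x2 << 13 → word 0x46b4
word = 0x46b4 → little-endian bytes:
  [0]=0xb4  [1]=0x46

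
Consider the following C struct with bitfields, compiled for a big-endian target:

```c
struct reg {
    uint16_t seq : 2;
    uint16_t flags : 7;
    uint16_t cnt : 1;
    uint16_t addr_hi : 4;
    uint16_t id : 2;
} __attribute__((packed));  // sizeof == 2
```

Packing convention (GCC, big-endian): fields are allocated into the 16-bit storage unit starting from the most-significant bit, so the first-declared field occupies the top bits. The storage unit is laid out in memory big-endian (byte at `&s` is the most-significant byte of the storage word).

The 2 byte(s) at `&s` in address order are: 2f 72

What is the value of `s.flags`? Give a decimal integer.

94

[0]=0x2f [1]=0x72 (big-endian) → word 0x2f72
seq [14+:2] = (word>>14) & 0x3 = 0
flags [7+:7] = (word>>7) & 0x7f = 94  ←
cnt [6+:1] = (word>>6) & 0x1 = 1
addr_hi [2+:4] = (word>>2) & 0xf = 12
id [0+:2] = (word>>0) & 0x3 = 2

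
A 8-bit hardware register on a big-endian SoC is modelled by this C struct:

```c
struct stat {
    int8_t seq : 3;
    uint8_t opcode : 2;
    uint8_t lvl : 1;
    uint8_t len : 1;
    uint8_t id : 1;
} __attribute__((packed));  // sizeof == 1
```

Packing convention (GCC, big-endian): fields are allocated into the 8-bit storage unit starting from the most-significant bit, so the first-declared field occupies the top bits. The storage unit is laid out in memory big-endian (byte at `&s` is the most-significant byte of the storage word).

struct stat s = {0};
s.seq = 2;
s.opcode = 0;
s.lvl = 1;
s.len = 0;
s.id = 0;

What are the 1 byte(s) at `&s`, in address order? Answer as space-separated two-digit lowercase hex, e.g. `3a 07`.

44

[5+:3] seq=2 & 0x7 = 0x2; word=0x40
[3+:2] opcode=0 & 0x3 = 0x0; word=0x40
[2+:1] lvl=1 & 0x1 = 0x1; word=0x44
[1+:1] len=0 & 0x1 = 0x0; word=0x44
[0+:1] id=0 & 0x1 = 0x0; word=0x44
word = 0x44 → big-endian bytes:
  [0]=0x44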